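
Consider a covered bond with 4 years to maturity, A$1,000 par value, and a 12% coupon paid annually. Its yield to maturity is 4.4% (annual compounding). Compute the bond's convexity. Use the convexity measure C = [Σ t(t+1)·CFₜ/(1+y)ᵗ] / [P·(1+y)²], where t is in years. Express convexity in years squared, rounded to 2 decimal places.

15.14

With y = 0.044:
  t   CF        PV=CF/(1+0.044)^t    t·PV        t(t+1)·PV
  1       120.00       114.9425       114.9425         229.8851
  2       120.00       110.0982       220.1964         660.5892
  3       120.00       105.4581       316.3742       1,265.4966
  4     1,120.00       942.7923     3,771.1692      18,855.8460
  Σ                  1,273.2911     4,422.6823      21,011.8170
P = 1,273.2911.
Convexity = Σ t(t+1)·PV / [P·(1+y)²] = 21,011.8170 / (1,273.2911 × 1.089936) = 15.14032.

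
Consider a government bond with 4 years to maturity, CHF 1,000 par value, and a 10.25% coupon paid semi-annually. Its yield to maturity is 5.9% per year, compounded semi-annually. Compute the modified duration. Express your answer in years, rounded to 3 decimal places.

3.331 years

Periodic yield y = 0.0295. First find Macaulay duration:
  t   CF        PV=CF/(1+0.0295)^t    t·PV
  1        51.25        49.7814        49.7814
  2        51.25        48.3550        96.7100
  3        51.25        46.9694       140.9081
  4        51.25        45.6235       182.4939
  5        51.25        44.3162       221.5808
  6        51.25        43.0463       258.2778
  7        51.25        41.8128       292.6897
  8     1,051.25       833.0963     6,664.7703
  Σ                  1,153.0008     7,907.2121
P = 1,153.0008; Macaulay duration = 7,907.2121 / 1,153.0008 = 6.85794 half-year periods = 3.42897 years.
Modified duration = D_Mac / (1 + y) = 3.42897 / 1.0295 = 3.33071 years.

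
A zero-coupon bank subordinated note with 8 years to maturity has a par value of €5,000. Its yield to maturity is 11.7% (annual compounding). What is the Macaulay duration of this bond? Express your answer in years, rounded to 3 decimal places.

8.000 years

A zero-coupon bond has a single cash flow at maturity, so its Macaulay duration equals its maturity: 8 years.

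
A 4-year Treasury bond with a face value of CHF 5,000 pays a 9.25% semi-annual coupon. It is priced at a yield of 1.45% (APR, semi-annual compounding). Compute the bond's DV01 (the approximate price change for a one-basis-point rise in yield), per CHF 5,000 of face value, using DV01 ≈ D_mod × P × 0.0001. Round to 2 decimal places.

CHF 2.27

Periodic yield y = 0.00725.
  t   CF        PV=CF/(1+0.00725)^t    t·PV
  1       231.25       229.5855       229.5855
  2       231.25       227.9330       455.8660
  3       231.25       226.2924       678.8771
  4       231.25       224.6636       898.6542
  5       231.25       223.0465     1,115.2324
  6       231.25       221.4410     1,328.6462
  7       231.25       219.8471     1,538.9299
  8     5,231.25     4,937.5018    39,500.0144
  Σ                  6,510.3109    45,745.8057
P = 6,510.3109; D_Mac = 7.02667 half-year periods = 3.51333 yrs; D_mod = 3.48805 yrs.
DV01 ≈ 3.48805 × 6,510.3109 × 0.0001 = 2.270827.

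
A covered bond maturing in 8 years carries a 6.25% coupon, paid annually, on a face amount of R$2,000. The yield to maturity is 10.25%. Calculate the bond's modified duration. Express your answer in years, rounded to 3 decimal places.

Periodic yield y = 0.1025. First find Macaulay duration:
  t   CF        PV=CF/(1+0.1025)^t    t·PV
  1       125.00       113.3787       113.3787
  2       125.00       102.8378       205.6756
  3       125.00        93.2769       279.8308
  4       125.00        84.6049       338.4197
  5       125.00        76.7392       383.6958
  6       125.00        69.6047       417.6281
  7       125.00        63.1335       441.9345
  8     2,125.00       973.4870     7,787.8959
  Σ                  1,577.0627     9,968.4589
P = 1,577.0627; Macaulay duration = 9,968.4589 / 1,577.0627 = 6.32090 years.
Modified duration = D_Mac / (1 + y) = 6.32090 / 1.1025 = 5.73324 years.

5.733 years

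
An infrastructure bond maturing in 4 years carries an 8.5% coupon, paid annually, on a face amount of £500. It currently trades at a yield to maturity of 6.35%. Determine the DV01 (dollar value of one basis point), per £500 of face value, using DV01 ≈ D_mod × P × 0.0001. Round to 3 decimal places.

£0.180

Periodic yield y = 0.0635.
  t   CF        PV=CF/(1+0.0635)^t    t·PV
  1        42.50        39.9624        39.9624
  2        42.50        37.5763        75.1526
  3        42.50        35.3327       105.9980
  4       542.50       424.0819     1,696.3277
  Σ                    536.9533     1,917.4407
P = 536.9533; D_Mac = 3.57096 yrs; D_mod = 3.35775 yrs.
DV01 ≈ 3.35775 × 536.9533 × 0.0001 = 0.180295.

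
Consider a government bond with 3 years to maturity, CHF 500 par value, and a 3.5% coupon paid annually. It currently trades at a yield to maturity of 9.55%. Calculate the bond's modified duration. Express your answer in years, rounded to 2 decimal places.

2.64 years

Periodic yield y = 0.0955. First find Macaulay duration:
  t   CF        PV=CF/(1+0.0955)^t    t·PV
  1        17.50        15.9744        15.9744
  2        17.50        14.5819        29.1637
  3       517.50       393.6164     1,180.8493
  Σ                    424.1727     1,225.9874
P = 424.1727; Macaulay duration = 1,225.9874 / 424.1727 = 2.89030 years.
Modified duration = D_Mac / (1 + y) = 2.89030 / 1.0955 = 2.63834 years.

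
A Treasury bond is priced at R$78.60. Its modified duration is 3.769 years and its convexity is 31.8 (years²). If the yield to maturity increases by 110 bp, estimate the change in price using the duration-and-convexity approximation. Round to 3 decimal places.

-R$3.107

Duration effect: -D_mod·Δy = -3.769 × (+0.011) = -0.041459
Convexity effect: ½·C·(Δy)² = 0.5 × 31.8 × (0.011)² = +0.0019239
ΔP/P ≈ -0.041459 + 0.0019239 = -0.0395351
ΔP ≈ 78.60 × (-0.0395351) = -3.10745886.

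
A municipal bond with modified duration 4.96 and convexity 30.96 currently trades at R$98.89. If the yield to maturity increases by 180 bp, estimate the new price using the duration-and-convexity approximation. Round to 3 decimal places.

Duration effect: -D_mod·Δy = -4.96 × (+0.018) = -0.089280
Convexity effect: ½·C·(Δy)² = 0.5 × 30.96 × (0.018)² = +0.00501552
ΔP/P ≈ -0.089280 + 0.00501552 = -0.08426448
New price ≈ 98.89 × (1 - 0.08426448) = 90.5570855728.

R$90.557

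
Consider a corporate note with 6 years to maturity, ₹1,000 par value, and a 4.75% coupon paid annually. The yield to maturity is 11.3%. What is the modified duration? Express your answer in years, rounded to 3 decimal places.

4.697 years

Periodic yield y = 0.113. First find Macaulay duration:
  t   CF        PV=CF/(1+0.113)^t    t·PV
  1        47.50        42.6774        42.6774
  2        47.50        38.3445        76.6890
  3        47.50        34.4515       103.3545
  4        47.50        30.9537       123.8149
  5        47.50        27.8111       139.0554
  6     1,047.50       551.0399     3,306.2394
  Σ                    725.2782     3,791.8307
P = 725.2782; Macaulay duration = 3,791.8307 / 725.2782 = 5.22811 years.
Modified duration = D_Mac / (1 + y) = 5.22811 / 1.113 = 4.69731 years.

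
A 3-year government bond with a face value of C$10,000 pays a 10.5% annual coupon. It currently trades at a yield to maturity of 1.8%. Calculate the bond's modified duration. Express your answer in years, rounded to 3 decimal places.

2.706 years

Periodic yield y = 0.018. First find Macaulay duration:
  t   CF        PV=CF/(1+0.018)^t    t·PV
  1     1,050.00     1,031.4342     1,031.4342
  2     1,050.00     1,013.1966     2,026.3933
  3    11,050.00    10,474.1537    31,422.4612
  Σ                 12,518.7846    34,480.2887
P = 12,518.7846; Macaulay duration = 34,480.2887 / 12,518.7846 = 2.75428 years.
Modified duration = D_Mac / (1 + y) = 2.75428 / 1.018 = 2.70558 years.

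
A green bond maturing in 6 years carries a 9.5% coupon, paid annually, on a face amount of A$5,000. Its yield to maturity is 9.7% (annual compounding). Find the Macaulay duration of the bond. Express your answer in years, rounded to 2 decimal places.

Periodic yield y = 0.097. Discount each cash flow and weight by its year:
  t   CF        PV=CF/(1+0.097)^t    t·PV
  1       475.00       432.9991       432.9991
  2       475.00       394.7120       789.4240
  3       475.00       359.8104     1,079.4312
  4       475.00       327.9949     1,311.9796
  5       475.00       298.9926     1,494.9631
  6     5,475.00     3,141.5528    18,849.3166
  Σ                  4,956.0618    23,958.1137
Price P = Σ PV = 4,956.0618.
Macaulay duration = Σ(t·PV) / P = 23,958.1137 / 4,956.0618 = 4.83410 years.

4.83 years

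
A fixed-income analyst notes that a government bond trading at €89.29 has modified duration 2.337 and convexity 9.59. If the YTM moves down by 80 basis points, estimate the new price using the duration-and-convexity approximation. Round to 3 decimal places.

€90.987

Duration effect: -D_mod·Δy = -2.337 × (-0.008) = +0.018696
Convexity effect: ½·C·(Δy)² = 0.5 × 9.59 × (-0.008)² = +0.00030688
ΔP/P ≈ +0.018696 + 0.00030688 = +0.01900288
New price ≈ 89.29 × (1 + 0.01900288) = 90.9867671552.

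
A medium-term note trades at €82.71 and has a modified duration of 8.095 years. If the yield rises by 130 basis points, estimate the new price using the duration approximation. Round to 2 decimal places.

€74.01

Duration approximation: ΔP/P ≈ -D_mod · Δy = -8.095 × (+0.013) = -0.105235.
New price ≈ 82.71 × (1 - 0.105235) = 74.00601315.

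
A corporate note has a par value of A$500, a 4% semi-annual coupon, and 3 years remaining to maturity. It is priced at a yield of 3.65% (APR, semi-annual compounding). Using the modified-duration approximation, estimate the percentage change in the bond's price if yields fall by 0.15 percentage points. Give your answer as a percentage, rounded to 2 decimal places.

Periodic yield y = 0.01825. Modified duration first:
  t   CF        PV=CF/(1+0.01825)^t    t·PV
  1        10.00         9.8208         9.8208
  2        10.00         9.6448        19.2895
  3        10.00         9.4719        28.4157
  4        10.00         9.3021        37.2085
  5        10.00         9.1354        45.6770
  6       510.00       457.5554     2,745.3323
  Σ                    504.9303     2,885.7438
P = 504.9303; D_Mac = 5.71513 half-year periods = 2.85757 yrs; D_mod = 2.85757/(1+0.01825) = 2.80635 yrs.
ΔP/P ≈ -D_mod · Δy = -2.80635 × (-0.0015) = +0.004210 = +0.4210%.

+0.42%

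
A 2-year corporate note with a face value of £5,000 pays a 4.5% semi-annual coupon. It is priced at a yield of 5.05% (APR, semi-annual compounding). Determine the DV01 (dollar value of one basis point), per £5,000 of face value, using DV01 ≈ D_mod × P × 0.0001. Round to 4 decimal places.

Periodic yield y = 0.02525.
  t   CF        PV=CF/(1+0.02525)^t    t·PV
  1       112.50       109.7293       109.7293
  2       112.50       107.0269       214.0538
  3       112.50       104.3910       313.1731
  4     5,112.50     4,627.1567    18,508.6269
  Σ                  4,948.3040    19,145.5831
P = 4,948.3040; D_Mac = 3.86912 half-year periods = 1.93456 yrs; D_mod = 1.88692 yrs.
DV01 ≈ 1.88692 × 4,948.3040 × 0.0001 = 0.933703.

£0.9337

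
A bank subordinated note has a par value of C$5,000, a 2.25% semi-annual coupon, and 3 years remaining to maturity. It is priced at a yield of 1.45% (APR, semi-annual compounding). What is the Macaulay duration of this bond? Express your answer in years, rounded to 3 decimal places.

Periodic yield y = 0.00725. Discount each cash flow and weight by its period:
  t   CF        PV=CF/(1+0.00725)^t    t·PV
  1        56.25        55.8451        55.8451
  2        56.25        55.4432       110.8863
  3        56.25        55.0441       165.1323
  4        56.25        54.6479       218.5916
  5        56.25        54.2545       271.2727
  6     5,056.25     4,841.7781    29,050.6687
  Σ                  5,117.0129    29,872.3967
Price P = Σ PV = 5,117.0129.
Macaulay duration = Σ(t·PV) / P = 29,872.3967 / 5,117.0129 = 5.83786 half-year periods.
In years: 5.83786 / 2 = 2.91893 years.

2.919 years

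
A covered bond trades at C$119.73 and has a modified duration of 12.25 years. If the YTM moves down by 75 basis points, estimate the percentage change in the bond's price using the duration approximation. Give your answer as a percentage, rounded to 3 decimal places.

Duration approximation: ΔP/P ≈ -D_mod · Δy = -12.25 × (-0.0075) = +0.091875.
As a percentage: +9.1875%.

+9.188%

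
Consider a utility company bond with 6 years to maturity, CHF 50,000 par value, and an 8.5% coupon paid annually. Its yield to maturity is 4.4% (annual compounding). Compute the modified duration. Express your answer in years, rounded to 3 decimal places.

Periodic yield y = 0.044. First find Macaulay duration:
  t   CF        PV=CF/(1+0.044)^t    t·PV
  1     4,250.00     4,070.8812     4,070.8812
  2     4,250.00     3,899.3115     7,798.6230
  3     4,250.00     3,734.9727    11,204.9182
  4     4,250.00     3,577.5601    14,310.2403
  5     4,250.00     3,426.7817    17,133.9084
  6    54,250.00    41,898.3336   251,390.0017
  Σ                 60,607.8408   305,908.5728
P = 60,607.8408; Macaulay duration = 305,908.5728 / 60,607.8408 = 5.04734 years.
Modified duration = D_Mac / (1 + y) = 5.04734 / 1.044 = 4.83462 years.

4.835 years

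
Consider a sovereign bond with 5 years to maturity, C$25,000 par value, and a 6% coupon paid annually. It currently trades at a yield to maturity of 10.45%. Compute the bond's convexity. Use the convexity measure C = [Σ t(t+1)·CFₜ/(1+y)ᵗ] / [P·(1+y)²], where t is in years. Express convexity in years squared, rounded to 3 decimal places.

20.749

With y = 0.1045:
  t   CF        PV=CF/(1+0.1045)^t    t·PV        t(t+1)·PV
  1     1,500.00     1,358.0806     1,358.0806       2,716.1612
  2     1,500.00     1,229.5886     2,459.1771       7,377.5314
  3     1,500.00     1,113.2536     3,339.7607      13,359.0429
  4     1,500.00     1,007.9254     4,031.7015      20,158.5075
  5    26,500.00    16,121.9390    80,609.6949     483,658.1692
  Σ                 20,830.7871    91,798.4148     527,269.4122
P = 20,830.7871.
Convexity = Σ t(t+1)·PV / [P·(1+y)²] = 527,269.4122 / (20,830.7871 × 1.219920) = 20.74892.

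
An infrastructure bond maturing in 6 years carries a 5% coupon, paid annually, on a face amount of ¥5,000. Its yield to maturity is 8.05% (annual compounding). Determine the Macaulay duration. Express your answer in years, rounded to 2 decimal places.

5.27 years

Periodic yield y = 0.0805. Discount each cash flow and weight by its year:
  t   CF        PV=CF/(1+0.0805)^t    t·PV
  1       250.00       231.3744       231.3744
  2       250.00       214.1364       428.2728
  3       250.00       198.1827       594.5480
  4       250.00       183.4176       733.6703
  5       250.00       169.7525       848.7624
  6     5,250.00     3,299.2154    19,795.2926
  Σ                  4,296.0789    22,631.9205
Price P = Σ PV = 4,296.0789.
Macaulay duration = Σ(t·PV) / P = 22,631.9205 / 4,296.0789 = 5.26804 years.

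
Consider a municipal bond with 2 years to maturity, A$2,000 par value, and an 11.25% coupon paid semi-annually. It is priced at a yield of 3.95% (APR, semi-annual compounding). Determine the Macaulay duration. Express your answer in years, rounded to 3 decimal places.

1.857 years

Periodic yield y = 0.01975. Discount each cash flow and weight by its period:
  t   CF        PV=CF/(1+0.01975)^t    t·PV
  1       112.50       110.3212       110.3212
  2       112.50       108.1845       216.3690
  3       112.50       106.0893       318.2678
  4     2,112.50     1,953.5380     7,814.1520
  Σ                  2,278.1329     8,459.1099
Price P = Σ PV = 2,278.1329.
Macaulay duration = Σ(t·PV) / P = 8,459.1099 / 2,278.1329 = 3.71318 half-year periods.
In years: 3.71318 / 2 = 1.85659 years.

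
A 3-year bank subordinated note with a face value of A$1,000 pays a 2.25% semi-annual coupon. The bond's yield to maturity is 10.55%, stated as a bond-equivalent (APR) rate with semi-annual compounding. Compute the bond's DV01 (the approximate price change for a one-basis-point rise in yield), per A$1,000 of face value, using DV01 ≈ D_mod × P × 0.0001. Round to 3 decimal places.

Periodic yield y = 0.05275.
  t   CF        PV=CF/(1+0.05275)^t    t·PV
  1        11.25        10.6863        10.6863
  2        11.25        10.1508        20.3017
  3        11.25         9.6422        28.9266
  4        11.25         9.1591        36.6363
  5        11.25         8.7001        43.5007
  6     1,011.25       742.8601     4,457.1606
  Σ                    791.1987     4,597.2122
P = 791.1987; D_Mac = 5.81044 half-year periods = 2.90522 yrs; D_mod = 2.75965 yrs.
DV01 ≈ 2.75965 × 791.1987 × 0.0001 = 0.218343.

A$0.218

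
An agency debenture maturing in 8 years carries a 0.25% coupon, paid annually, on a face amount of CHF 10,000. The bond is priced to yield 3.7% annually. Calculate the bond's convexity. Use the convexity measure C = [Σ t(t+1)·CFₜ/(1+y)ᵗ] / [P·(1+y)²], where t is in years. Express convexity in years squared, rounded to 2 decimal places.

66.04

With y = 0.037:
  t   CF        PV=CF/(1+0.037)^t    t·PV        t(t+1)·PV
  1        25.00        24.1080        24.1080          48.2160
  2        25.00        23.2478        46.4957         139.4870
  3        25.00        22.4184        67.2551         269.0203
  4        25.00        21.6185        86.4739         432.3694
  5        25.00        20.8471       104.2356         625.4138
  6        25.00        20.1033       120.6198         844.3388
  7        25.00        19.3860       135.7022       1,085.6173
  8    10,025.00     7,496.4272    59,971.4179     539,742.7614
  Σ                  7,648.1564    60,556.3082     543,187.2240
P = 7,648.1564.
Convexity = Σ t(t+1)·PV / [P·(1+y)²] = 543,187.2240 / (7,648.1564 × 1.075369) = 66.04429.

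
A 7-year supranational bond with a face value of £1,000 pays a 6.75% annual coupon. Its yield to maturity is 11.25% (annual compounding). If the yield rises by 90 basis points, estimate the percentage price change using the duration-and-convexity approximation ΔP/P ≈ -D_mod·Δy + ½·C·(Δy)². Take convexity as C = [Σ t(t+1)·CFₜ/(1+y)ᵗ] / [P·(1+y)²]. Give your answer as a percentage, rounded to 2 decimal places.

-4.42%

With y = 0.1125:
  t   CF        PV=CF/(1+0.1125)^t    t·PV        t(t+1)·PV
  1        67.50        60.6742        60.6742         121.3483
  2        67.50        54.5386       109.0771         327.2314
  3        67.50        49.0234       147.0703         588.2812
  4        67.50        44.0660       176.2640         881.3201
  5        67.50        39.6099       198.0495       1,188.2968
  6        67.50        35.6044       213.6264       1,495.3847
  7     1,067.50       506.1366     3,542.9562      28,343.6498
  Σ                    789.6531     4,447.7177      32,945.5124
P = 789.6531; D_Mac = 5.63250 yrs; D_mod = 5.06292 yrs; C = 33.71009.
Duration effect: -5.06292 × (+0.009) = -0.045566
Convexity effect: 0.5 × 33.71009 × (0.009)² = +0.0013653
ΔP/P ≈ -0.045566 + 0.0013653 = -0.044201 = -4.4201%.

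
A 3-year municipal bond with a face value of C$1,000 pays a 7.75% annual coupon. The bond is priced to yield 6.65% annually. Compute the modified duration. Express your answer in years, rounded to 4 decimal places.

Periodic yield y = 0.0665. First find Macaulay duration:
  t   CF        PV=CF/(1+0.0665)^t    t·PV
  1        77.50        72.6676        72.6676
  2        77.50        68.1365       136.2731
  3     1,077.50       888.2489     2,664.7468
  Σ                  1,029.0531     2,873.6875
P = 1,029.0531; Macaulay duration = 2,873.6875 / 1,029.0531 = 2.79256 years.
Modified duration = D_Mac / (1 + y) = 2.79256 / 1.0665 = 2.61843 years.

2.6184 years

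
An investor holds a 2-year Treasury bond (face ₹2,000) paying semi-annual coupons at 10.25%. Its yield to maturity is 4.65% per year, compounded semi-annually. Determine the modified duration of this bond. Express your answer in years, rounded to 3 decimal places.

1.824 years

Periodic yield y = 0.02325. First find Macaulay duration:
  t   CF        PV=CF/(1+0.02325)^t    t·PV
  1       102.50       100.1710       100.1710
  2       102.50        97.8950       195.7899
  3       102.50        95.6706       287.0119
  4     2,102.50     1,917.8251     7,671.3003
  Σ                  2,211.5617     8,254.2731
P = 2,211.5617; Macaulay duration = 8,254.2731 / 2,211.5617 = 3.73233 half-year periods = 1.86616 years.
Modified duration = D_Mac / (1 + y) = 1.86616 / 1.02325 = 1.82376 years.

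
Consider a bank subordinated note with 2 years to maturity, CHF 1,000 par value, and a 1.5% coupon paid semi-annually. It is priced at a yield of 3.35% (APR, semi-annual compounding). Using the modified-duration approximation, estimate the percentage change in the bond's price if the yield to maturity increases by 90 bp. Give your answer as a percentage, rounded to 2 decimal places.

Periodic yield y = 0.01675. Modified duration first:
  t   CF        PV=CF/(1+0.01675)^t    t·PV
  1         7.50         7.3764         7.3764
  2         7.50         7.2549        14.5098
  3         7.50         7.1354        21.4062
  4     1,007.50       942.7322     3,770.9287
  Σ                    964.4990     3,814.2212
P = 964.4990; D_Mac = 3.95461 half-year periods = 1.97731 yrs; D_mod = 1.97731/(1+0.01675) = 1.94473 yrs.
ΔP/P ≈ -D_mod · Δy = -1.94473 × (+0.009) = -0.017503 = -1.7503%.

-1.75%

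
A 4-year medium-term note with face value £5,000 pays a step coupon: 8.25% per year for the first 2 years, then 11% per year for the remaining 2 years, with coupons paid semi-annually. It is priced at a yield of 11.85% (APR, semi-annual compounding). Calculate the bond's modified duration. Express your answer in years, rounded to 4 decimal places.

3.2480 years

Periodic yield y = 0.05925. First find Macaulay duration:
  t   CF        PV=CF/(1+0.05925)^t    t·PV
  1       206.25       194.7132       194.7132
  2       206.25       183.8218       367.6436
  3       206.25       173.5396       520.6187
  4       206.25       163.8325       655.3300
  5       275.00       206.2245     1,031.1227
  6       275.00       194.6892     1,168.1352
  7       275.00       183.7991     1,286.5937
  8     5,275.00     3,328.3936    26,627.1491
  Σ                  4,629.0136    31,851.3062
P = 4,629.0136; Macaulay duration = 31,851.3062 / 4,629.0136 = 6.88080 half-year periods = 3.44040 years.
Modified duration = D_Mac / (1 + y) = 3.44040 / 1.05925 = 3.24796 years.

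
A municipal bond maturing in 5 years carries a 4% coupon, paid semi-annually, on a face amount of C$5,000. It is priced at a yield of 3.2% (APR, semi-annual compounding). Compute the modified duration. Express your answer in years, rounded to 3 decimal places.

Periodic yield y = 0.016. First find Macaulay duration:
  t   CF        PV=CF/(1+0.016)^t    t·PV
  1       100.00        98.4252        98.4252
  2       100.00        96.8752       193.7504
  3       100.00        95.3496       286.0488
  4       100.00        93.8480       375.3921
  5       100.00        92.3701       461.8505
  6       100.00        90.9155       545.4928
  7       100.00        89.4837       626.3861
  8       100.00        88.0745       704.5962
  9       100.00        86.6875       780.1878
  10    5,100.00     4,351.4410    43,514.4097
  Σ                  5,183.4704    47,586.5396
P = 5,183.4704; Macaulay duration = 47,586.5396 / 5,183.4704 = 9.18044 half-year periods = 4.59022 years.
Modified duration = D_Mac / (1 + y) = 4.59022 / 1.016 = 4.51793 years.

4.518 years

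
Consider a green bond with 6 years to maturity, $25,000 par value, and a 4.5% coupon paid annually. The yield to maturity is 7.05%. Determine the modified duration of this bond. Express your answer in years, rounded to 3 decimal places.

4.991 years

Periodic yield y = 0.0705. First find Macaulay duration:
  t   CF        PV=CF/(1+0.0705)^t    t·PV
  1     1,125.00     1,050.9108     1,050.9108
  2     1,125.00       981.7009     1,963.4018
  3     1,125.00       917.0489     2,751.1468
  4     1,125.00       856.6548     3,426.6191
  5     1,125.00       800.2380     4,001.1899
  6    26,125.00    17,359.4623   104,156.7739
  Σ                 21,966.0157   117,350.0422
P = 21,966.0157; Macaulay duration = 117,350.0422 / 21,966.0157 = 5.34235 years.
Modified duration = D_Mac / (1 + y) = 5.34235 / 1.0705 = 4.99051 years.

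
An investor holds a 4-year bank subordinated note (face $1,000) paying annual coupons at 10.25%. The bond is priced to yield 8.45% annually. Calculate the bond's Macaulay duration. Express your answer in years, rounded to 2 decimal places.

3.49 years

Periodic yield y = 0.0845. Discount each cash flow and weight by its year:
  t   CF        PV=CF/(1+0.0845)^t    t·PV
  1       102.50        94.5136        94.5136
  2       102.50        87.1495       174.2989
  3       102.50        80.3591       241.0774
  4     1,102.50       797.0038     3,188.0151
  Σ                  1,059.0260     3,697.9050
Price P = Σ PV = 1,059.0260.
Macaulay duration = Σ(t·PV) / P = 3,697.9050 / 1,059.0260 = 3.49180 years.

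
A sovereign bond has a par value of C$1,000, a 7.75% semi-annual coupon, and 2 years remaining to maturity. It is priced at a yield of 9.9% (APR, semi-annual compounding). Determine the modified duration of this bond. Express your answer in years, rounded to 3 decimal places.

Periodic yield y = 0.0495. First find Macaulay duration:
  t   CF        PV=CF/(1+0.0495)^t    t·PV
  1        38.75        36.9223        36.9223
  2        38.75        35.1809        70.3618
  3        38.75        33.5216       100.5647
  4     1,038.75       856.2119     3,424.8476
  Σ                    961.8367     3,632.6965
P = 961.8367; Macaulay duration = 3,632.6965 / 961.8367 = 3.77683 half-year periods = 1.88842 years.
Modified duration = D_Mac / (1 + y) = 1.88842 / 1.0495 = 1.79935 years.

1.799 years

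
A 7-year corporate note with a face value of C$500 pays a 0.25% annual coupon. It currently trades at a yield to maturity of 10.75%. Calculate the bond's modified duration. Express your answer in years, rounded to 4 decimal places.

Periodic yield y = 0.1075. First find Macaulay duration:
  t   CF        PV=CF/(1+0.1075)^t    t·PV
  1         1.25         1.1287         1.1287
  2         1.25         1.0191         2.0382
  3         1.25         0.9202         2.7606
  4         1.25         0.8309         3.3235
  5         1.25         0.7502         3.7511
  6         1.25         0.6774         4.0644
  7       501.25       245.2722     1,716.9051
  Σ                    250.5986     1,733.9716
P = 250.5986; Macaulay duration = 1,733.9716 / 250.5986 = 6.91932 years.
Modified duration = D_Mac / (1 + y) = 6.91932 / 1.1075 = 6.24769 years.

6.2477 years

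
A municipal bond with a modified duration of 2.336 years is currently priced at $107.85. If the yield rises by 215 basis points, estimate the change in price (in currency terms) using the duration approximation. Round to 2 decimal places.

Duration approximation: ΔP/P ≈ -D_mod · Δy = -2.336 × (+0.0215) = -0.050224.
ΔP ≈ 107.85 × (-0.050224) = -5.4166584.

-$5.42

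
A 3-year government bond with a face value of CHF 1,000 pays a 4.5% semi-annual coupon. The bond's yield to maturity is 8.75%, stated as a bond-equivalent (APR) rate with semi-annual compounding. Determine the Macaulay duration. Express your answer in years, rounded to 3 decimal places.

2.828 years

Periodic yield y = 0.04375. Discount each cash flow and weight by its period:
  t   CF        PV=CF/(1+0.04375)^t    t·PV
  1        22.50        21.5569        21.5569
  2        22.50        20.6533        41.3066
  3        22.50        19.7876        59.3628
  4        22.50        18.9582        75.8327
  5        22.50        18.1635        90.8176
  6     1,022.50       790.8323     4,744.9937
  Σ                    889.9518     5,033.8703
Price P = Σ PV = 889.9518.
Macaulay duration = Σ(t·PV) / P = 5,033.8703 / 889.9518 = 5.65634 half-year periods.
In years: 5.65634 / 2 = 2.82817 years.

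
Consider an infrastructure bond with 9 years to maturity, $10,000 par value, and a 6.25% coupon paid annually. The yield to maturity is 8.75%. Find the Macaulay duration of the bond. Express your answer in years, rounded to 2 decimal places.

6.97 years

Periodic yield y = 0.0875. Discount each cash flow and weight by its year:
  t   CF        PV=CF/(1+0.0875)^t    t·PV
  1       625.00       574.7126       574.7126
  2       625.00       528.4714     1,056.9428
  3       625.00       485.9507     1,457.8521
  4       625.00       446.8512     1,787.4049
  5       625.00       410.8977     2,054.4884
  6       625.00       377.8369     2,267.0217
  7       625.00       347.4363     2,432.0539
  8       625.00       319.4816     2,555.8530
  9    10,625.00     4,994.1956    44,947.7604
  Σ                  8,485.8341    59,134.0900
Price P = Σ PV = 8,485.8341.
Macaulay duration = Σ(t·PV) / P = 59,134.0900 / 8,485.8341 = 6.96857 years.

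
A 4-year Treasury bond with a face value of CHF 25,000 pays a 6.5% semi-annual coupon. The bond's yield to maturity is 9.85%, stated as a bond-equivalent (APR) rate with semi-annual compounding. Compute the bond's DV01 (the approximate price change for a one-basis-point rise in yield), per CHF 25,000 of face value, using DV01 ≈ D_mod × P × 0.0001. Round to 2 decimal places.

CHF 7.55

Periodic yield y = 0.04925.
  t   CF        PV=CF/(1+0.04925)^t    t·PV
  1       812.50       774.3626       774.3626
  2       812.50       738.0154     1,476.0308
  3       812.50       703.3742     2,110.1226
  4       812.50       670.3590     2,681.4361
  5       812.50       638.8935     3,194.4676
  6       812.50       608.9049     3,653.4297
  7       812.50       580.3240     4,062.2679
  8    25,812.50    17,571.0715   140,568.5720
  Σ                 22,285.3052   158,520.6893
P = 22,285.3052; D_Mac = 7.11324 half-year periods = 3.55662 yrs; D_mod = 3.38968 yrs.
DV01 ≈ 3.38968 × 22,285.3052 × 0.0001 = 7.554000.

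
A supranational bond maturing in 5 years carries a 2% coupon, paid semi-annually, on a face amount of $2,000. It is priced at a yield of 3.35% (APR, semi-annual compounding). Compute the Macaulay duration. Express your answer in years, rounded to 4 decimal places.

Periodic yield y = 0.01675. Discount each cash flow and weight by its period:
  t   CF        PV=CF/(1+0.01675)^t    t·PV
  1        20.00        19.6705        19.6705
  2        20.00        19.3465        38.6929
  3        20.00        19.0278        57.0833
  4        20.00        18.7143        74.8571
  5        20.00        18.4060        92.0299
  6        20.00        18.1028       108.6166
  7        20.00        17.8045       124.6318
  8        20.00        17.5112       140.0898
  9        20.00        17.2227       155.0047
  10    2,020.00     1,710.8406    17,108.4064
  Σ                  1,876.6469    17,919.0831
Price P = Σ PV = 1,876.6469.
Macaulay duration = Σ(t·PV) / P = 17,919.0831 / 1,876.6469 = 9.54846 half-year periods.
In years: 9.54846 / 2 = 4.77423 years.

4.7742 years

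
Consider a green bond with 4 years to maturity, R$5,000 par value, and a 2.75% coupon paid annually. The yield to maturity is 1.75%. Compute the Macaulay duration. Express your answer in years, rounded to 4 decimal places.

Periodic yield y = 0.0175. Discount each cash flow and weight by its year:
  t   CF        PV=CF/(1+0.0175)^t    t·PV
  1       137.50       135.1351       135.1351
  2       137.50       132.8109       265.6219
  3       137.50       130.5267       391.5802
  4     5,137.50     4,793.0743    19,172.2973
  Σ                  5,191.5471    19,964.6345
Price P = Σ PV = 5,191.5471.
Macaulay duration = Σ(t·PV) / P = 19,964.6345 / 5,191.5471 = 3.84560 years.

3.8456 years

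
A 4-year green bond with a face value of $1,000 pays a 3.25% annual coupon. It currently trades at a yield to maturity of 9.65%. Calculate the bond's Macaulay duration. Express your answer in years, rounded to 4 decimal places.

3.7893 years

Periodic yield y = 0.0965. Discount each cash flow and weight by its year:
  t   CF        PV=CF/(1+0.0965)^t    t·PV
  1        32.50        29.6398        29.6398
  2        32.50        27.0312        54.0625
  3        32.50        24.6523        73.9569
  4     1,032.50       714.2587     2,857.0347
  Σ                    795.5820     3,014.6938
Price P = Σ PV = 795.5820.
Macaulay duration = Σ(t·PV) / P = 3,014.6938 / 795.5820 = 3.78929 years.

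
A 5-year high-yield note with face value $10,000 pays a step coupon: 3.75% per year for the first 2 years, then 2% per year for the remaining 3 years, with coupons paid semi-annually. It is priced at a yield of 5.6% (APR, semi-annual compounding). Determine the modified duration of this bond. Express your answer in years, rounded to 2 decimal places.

Periodic yield y = 0.028. First find Macaulay duration:
  t   CF        PV=CF/(1+0.028)^t    t·PV
  1       187.50       182.3930       182.3930
  2       187.50       177.4251       354.8502
  3       187.50       172.5925       517.7775
  4       187.50       167.8915       671.5662
  5       100.00        87.1033       435.5163
  6       100.00        84.7308       508.3848
  7       100.00        82.4230       576.9607
  8       100.00        80.1780       641.4238
  9       100.00        77.9941       701.9473
  10   10,100.00     7,662.8483    76,628.4829
  Σ                  8,775.5796    81,219.3026
P = 8,775.5796; Macaulay duration = 81,219.3026 / 8,775.5796 = 9.25515 half-year periods = 4.62757 years.
Modified duration = D_Mac / (1 + y) = 4.62757 / 1.028 = 4.50153 years.

4.50 years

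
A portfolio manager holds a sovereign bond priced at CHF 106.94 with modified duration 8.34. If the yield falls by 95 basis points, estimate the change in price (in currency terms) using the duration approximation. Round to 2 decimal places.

+CHF 8.47

Duration approximation: ΔP/P ≈ -D_mod · Δy = -8.34 × (-0.0095) = +0.079230.
ΔP ≈ 106.94 × (+0.079230) = +8.4728562.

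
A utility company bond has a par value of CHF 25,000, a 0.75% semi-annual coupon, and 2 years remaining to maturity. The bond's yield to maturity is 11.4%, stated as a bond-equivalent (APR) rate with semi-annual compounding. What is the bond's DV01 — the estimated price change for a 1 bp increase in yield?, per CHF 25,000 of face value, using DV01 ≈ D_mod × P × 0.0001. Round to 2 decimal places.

CHF 3.83

Periodic yield y = 0.057.
  t   CF        PV=CF/(1+0.057)^t    t·PV
  1        93.75        88.6944        88.6944
  2        93.75        83.9115       167.8229
  3        93.75        79.3864       238.1593
  4    25,093.75    20,103.2196    80,412.8786
  Σ                 20,355.2120    80,907.5552
P = 20,355.2120; D_Mac = 3.97478 half-year periods = 1.98739 yrs; D_mod = 1.88022 yrs.
DV01 ≈ 1.88022 × 20,355.2120 × 0.0001 = 3.827226.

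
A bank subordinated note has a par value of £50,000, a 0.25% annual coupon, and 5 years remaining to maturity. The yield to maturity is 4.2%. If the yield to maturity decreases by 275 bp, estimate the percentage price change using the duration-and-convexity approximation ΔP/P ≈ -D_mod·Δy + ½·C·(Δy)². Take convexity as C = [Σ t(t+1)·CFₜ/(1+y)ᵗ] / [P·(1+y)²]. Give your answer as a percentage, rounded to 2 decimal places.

+14.16%

With y = 0.042:
  t   CF        PV=CF/(1+0.042)^t    t·PV        t(t+1)·PV
  1       125.00       119.9616       119.9616         239.9232
  2       125.00       115.1263       230.2526         690.7578
  3       125.00       110.4859       331.4577       1,325.8308
  4       125.00       106.0325       424.1301       2,120.6507
  5    50,125.00    40,805.2263   204,026.1315   1,224,156.7892
  Σ                 41,256.8327   205,131.9336   1,228,533.9517
P = 41,256.8327; D_Mac = 4.97207 yrs; D_mod = 4.77166 yrs; C = 27.42558.
Duration effect: -4.77166 × (-0.0275) = +0.131221
Convexity effect: 0.5 × 27.42558 × (-0.0275)² = +0.0103703
ΔP/P ≈ +0.131221 + 0.0103703 = +0.141591 = +14.1591%.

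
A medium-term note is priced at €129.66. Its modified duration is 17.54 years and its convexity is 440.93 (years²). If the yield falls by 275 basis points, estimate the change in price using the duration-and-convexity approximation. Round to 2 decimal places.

Duration effect: -D_mod·Δy = -17.54 × (-0.0275) = +0.482350
Convexity effect: ½·C·(Δy)² = 0.5 × 440.93 × (-0.0275)² = +0.16672665625
ΔP/P ≈ +0.482350 + 0.16672665625 = +0.64907665625
ΔP ≈ 129.66 × (+0.64907665625) = +84.159279249375.

+€84.16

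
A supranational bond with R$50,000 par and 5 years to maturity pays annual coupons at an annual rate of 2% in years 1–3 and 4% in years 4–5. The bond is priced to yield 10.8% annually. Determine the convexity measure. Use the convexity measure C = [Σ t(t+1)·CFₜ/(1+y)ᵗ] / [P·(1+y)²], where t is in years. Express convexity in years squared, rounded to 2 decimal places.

22.77

With y = 0.108:
  t   CF        PV=CF/(1+0.108)^t    t·PV        t(t+1)·PV
  1     1,000.00       902.5271       902.5271       1,805.0542
  2     1,000.00       814.5551     1,629.1102       4,887.3307
  3     1,000.00       735.1581     2,205.4742       8,821.8966
  4     2,000.00     1,327.0001     5,308.0004      26,540.0019
  5    52,000.00    31,138.9914   155,694.9570     934,169.7423
  Σ                 34,918.2318   165,740.0689     976,224.0257
P = 34,918.2318.
Convexity = Σ t(t+1)·PV / [P·(1+y)²] = 976,224.0257 / (34,918.2318 × 1.227664) = 22.77287.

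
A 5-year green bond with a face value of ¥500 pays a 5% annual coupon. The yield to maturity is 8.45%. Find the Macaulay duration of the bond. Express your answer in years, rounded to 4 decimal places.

Periodic yield y = 0.0845. Discount each cash flow and weight by its year:
  t   CF        PV=CF/(1+0.0845)^t    t·PV
  1        25.00        23.0521        23.0521
  2        25.00        21.2560        42.5119
  3        25.00        19.5998        58.7994
  4        25.00        18.0726        72.2906
  5       525.00       349.9545     1,749.7723
  Σ                    431.9350     1,946.4262
Price P = Σ PV = 431.9350.
Macaulay duration = Σ(t·PV) / P = 1,946.4262 / 431.9350 = 4.50629 years.

4.5063 years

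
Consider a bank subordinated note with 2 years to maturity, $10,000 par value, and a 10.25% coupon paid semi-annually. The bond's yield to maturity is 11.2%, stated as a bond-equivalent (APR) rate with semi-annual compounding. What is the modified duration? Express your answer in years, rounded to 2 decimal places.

Periodic yield y = 0.056. First find Macaulay duration:
  t   CF        PV=CF/(1+0.056)^t    t·PV
  1       512.50       485.3220       485.3220
  2       512.50       459.5852       919.1704
  3       512.50       435.2133     1,305.6398
  4    10,512.50     8,453.7682    33,815.0728
  Σ                  9,833.8886    36,525.2050
P = 9,833.8886; Macaulay duration = 36,525.2050 / 9,833.8886 = 3.71422 half-year periods = 1.85711 years.
Modified duration = D_Mac / (1 + y) = 1.85711 / 1.056 = 1.75863 years.

1.76 years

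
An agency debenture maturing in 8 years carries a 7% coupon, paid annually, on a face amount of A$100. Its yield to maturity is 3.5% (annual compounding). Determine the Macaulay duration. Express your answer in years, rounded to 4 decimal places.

6.5725 years

Periodic yield y = 0.035. Discount each cash flow and weight by its year:
  t   CF        PV=CF/(1+0.035)^t    t·PV
  1         7.00         6.7633         6.7633
  2         7.00         6.5346        13.0691
  3         7.00         6.3136        18.9408
  4         7.00         6.1001        24.4004
  5         7.00         5.8938        29.4691
  6         7.00         5.6945        34.1670
  7         7.00         5.5019        38.5136
  8       107.00        81.2570       650.0563
  Σ                    124.0588       815.3796
Price P = Σ PV = 124.0588.
Macaulay duration = Σ(t·PV) / P = 815.3796 / 124.0588 = 6.57252 years.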